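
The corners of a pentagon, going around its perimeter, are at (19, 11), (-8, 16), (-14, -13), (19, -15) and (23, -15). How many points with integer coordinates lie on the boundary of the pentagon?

9

Summing gcd(|Δx|,|Δy|) over the edges gives the boundary count: gcd(27,5) + gcd(6,29) + gcd(33,2) + gcd(4,0) + gcd(4,26) = 1+1+1+4+2 = 9.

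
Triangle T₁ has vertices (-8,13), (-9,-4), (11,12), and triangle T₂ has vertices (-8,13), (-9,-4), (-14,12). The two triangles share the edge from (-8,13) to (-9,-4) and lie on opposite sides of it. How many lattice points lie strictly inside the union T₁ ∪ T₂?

210

The union is the simple quadrilateral with vertices (-8,13), (11,12), (-9,-4), (-14,12) in order.
The shoelace formula gives twice the area as |((-8)·12 − 11·13) + (11·(-4) − (-9)·12) + ((-9)·12 − (-14)·(-4)) + ((-14)·13 − (-8)·12)| = 425, so the area is 425/2.
Summing gcd(|Δx|,|Δy|) over the edges gives the boundary count: gcd(19,1) + gcd(20,16) + gcd(5,16) + gcd(6,1) = 1+4+1+1 = 7.
By Pick's theorem I = A − B/2 + 1 = 425/2 − 7/2 + 1 = 210.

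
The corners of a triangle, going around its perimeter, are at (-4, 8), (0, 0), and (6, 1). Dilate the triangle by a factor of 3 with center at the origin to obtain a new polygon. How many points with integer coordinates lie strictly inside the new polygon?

226

The shoelace formula gives twice the area as |[(-4)·0 − 0·8] + [0·1 − 6·0] + [6·8 − (-4)·1]| = 52, so the area is 26.
The number of boundary lattice points is Σ gcd(|Δx|,|Δy|) = gcd(4,8) + gcd(6,1) + gcd(10,7) = 4+1+1 = 6.
Scaling by 3 multiplies the area by 3² = 9 (so the new area is 234) and multiplies the boundary lattice-point count by 3, giving 18.
By Pick's theorem, the interior count of the dilated polygon is 234 − 18/2 + 1 = 226.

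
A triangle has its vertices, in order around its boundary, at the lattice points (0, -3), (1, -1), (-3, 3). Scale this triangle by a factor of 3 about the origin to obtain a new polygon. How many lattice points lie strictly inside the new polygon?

By the shoelace formula, twice the signed area is |(0·(-1) − 1·(-3)) + (1·3 − (-3)·(-1)) + ((-3)·(-3) − 0·3)| = 12, so the area is 6.
The number of boundary lattice points is Σ gcd(|Δx|,|Δy|) = gcd(1,2) + gcd(4,4) + gcd(3,6) = 1+4+3 = 8.
Scaling by 3 multiplies the area by 3² = 9 (so the new area is 54) and multiplies the boundary lattice-point count by 3, giving 24.
By Pick's theorem, the interior count of the dilated polygon is 54 − 24/2 + 1 = 43.

43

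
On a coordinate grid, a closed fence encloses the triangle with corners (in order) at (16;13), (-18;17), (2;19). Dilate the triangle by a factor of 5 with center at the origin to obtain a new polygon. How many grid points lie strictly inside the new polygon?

1836

By the shoelace formula, twice the signed area is |(16·17 − (-18)·13) + ((-18)·19 − 2·17) + (2·13 − 16·19)| = 148, so the area is 74.
The number of boundary lattice points is Σ gcd(|Δx|,|Δy|) = gcd(34,4) + gcd(20,2) + gcd(14,6) = 2+2+2 = 6.
Scaling by 5 multiplies the area by 5² = 25 (so the new area is 1850) and multiplies the boundary lattice-point count by 5, giving 30.
By Pick's theorem, the interior count of the dilated polygon is 1850 − 30/2 + 1 = 1836.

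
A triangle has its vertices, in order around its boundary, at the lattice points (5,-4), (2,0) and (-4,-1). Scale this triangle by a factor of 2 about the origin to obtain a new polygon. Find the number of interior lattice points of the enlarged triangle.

By the shoelace formula, twice the signed area is |(5·0 − 2·(-4)) + (2·(-1) − (-4)·0) + ((-4)·(-4) − 5·(-1))| = 27, so the area is 27/2.
Summing gcd(|Δx|,|Δy|) over the edges gives the boundary count: gcd(3,4) + gcd(6,1) + gcd(9,3) = 1+1+3 = 5.
Scaling by 2 multiplies the area by 2² = 4 (so the new area is 54) and multiplies the boundary lattice-point count by 2, giving 10.
By Pick's theorem, the interior count of the dilated polygon is 54 − 10/2 + 1 = 50.

50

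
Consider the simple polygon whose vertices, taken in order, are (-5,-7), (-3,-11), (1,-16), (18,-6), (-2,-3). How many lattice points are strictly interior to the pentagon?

152

The shoelace formula gives twice the area as |((-5)·(-11) − (-3)·(-7)) + ((-3)·(-16) − 1·(-11)) + (1·(-6) − 18·(-16)) + (18·(-3) − (-2)·(-6)) + ((-2)·(-7) − (-5)·(-3))| = 308, so the area is 154.
The number of boundary lattice points is Σ gcd(|Δx|,|Δy|) = gcd(2,4) + gcd(4,5) + gcd(17,10) + gcd(20,3) + gcd(3,4) = 2+1+1+1+1 = 6.
By Pick's theorem A = I + B/2 − 1, so I = 154 − 6/2 + 1 = 152.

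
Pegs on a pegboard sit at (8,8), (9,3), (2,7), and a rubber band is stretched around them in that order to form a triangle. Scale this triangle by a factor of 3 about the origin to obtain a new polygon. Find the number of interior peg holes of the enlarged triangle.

The shoelace formula gives twice the area as |[8·3 − 9·8] + [9·7 − 2·3] + [2·8 − 8·7]| = 31, so the area is 31/2.
The number of boundary lattice points is Σ gcd(|Δx|,|Δy|) = gcd(1,5) + gcd(7,4) + gcd(6,1) = 1+1+1 = 3.
Scaling by 3 multiplies the area by 3² = 9 (so the new area is 279/2) and multiplies the boundary lattice-point count by 3, giving 9.
By Pick's theorem, the interior count of the dilated polygon is 279/2 − 9/2 + 1 = 136.

136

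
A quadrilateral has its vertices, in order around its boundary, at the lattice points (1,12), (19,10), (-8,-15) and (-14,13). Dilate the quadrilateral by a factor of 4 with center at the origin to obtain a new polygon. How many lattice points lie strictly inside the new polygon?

Using the shoelace formula, 2A = |(1·10 − 19·12) + (19·(-15) − (-8)·10) + ((-8)·13 − (-14)·(-15)) + ((-14)·12 − 1·13)| = 918, so the area is 459.
Summing gcd(|Δx|,|Δy|) over the edges gives the boundary count: gcd(18,2) + gcd(27,25) + gcd(6,28) + gcd(15,1) = 2+1+2+1 = 6.
Scaling by 4 multiplies the area by 4² = 16 (so the new area is 7344) and multiplies the boundary lattice-point count by 4, giving 24.
By Pick's theorem, the interior count of the dilated polygon is 7344 − 24/2 + 1 = 7333.

7333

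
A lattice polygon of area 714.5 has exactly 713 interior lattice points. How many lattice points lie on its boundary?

5

Pick's theorem gives A = I + B/2 − 1, so B = 2(A − I + 1) = 2(714.5 − 713 + 1) = 5.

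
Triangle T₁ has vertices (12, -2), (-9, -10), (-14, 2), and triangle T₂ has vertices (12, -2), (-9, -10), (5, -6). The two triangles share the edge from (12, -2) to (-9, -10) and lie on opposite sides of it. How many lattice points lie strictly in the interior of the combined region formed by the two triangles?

The union is the simple quadrilateral with vertices (12, -2), (-14, 2), (-9, -10), (5, -6) in order.
By the shoelace formula, twice the signed area is |[12·2 − (-14)·(-2)] + [(-14)·(-10) − (-9)·2] + [(-9)·(-6) − 5·(-10)] + [5·(-2) − 12·(-6)]| = 320, so the area is 160.
Summing gcd(|Δx|,|Δy|) over the edges gives the boundary count: gcd(26,4) + gcd(5,12) + gcd(14,4) + gcd(7,4) = 2+1+2+1 = 6.
By Pick's theorem I = A − B/2 + 1 = 160 − 6/2 + 1 = 158.

158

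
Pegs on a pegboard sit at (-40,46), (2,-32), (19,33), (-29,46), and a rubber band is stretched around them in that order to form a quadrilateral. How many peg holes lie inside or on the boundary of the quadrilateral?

2110

Using the shoelace formula, 2A = |((-40)·(-32) − 2·46) + (2·33 − 19·(-32)) + (19·46 − (-29)·33) + ((-29)·46 − (-40)·46)| = 4199, so the area is 2099.5.
Along each edge there are gcd(|Δx|,|Δy|)+1 lattice points, so counting each shared vertex once the boundary has gcd(42,78) + gcd(17,65) + gcd(48,13) + gcd(11,0) = 6+1+1+11 = 19.
Pick's theorem gives I = A − B/2 + 1 = 2099.5 − 19/2 + 1 = 2091, so the closed region contains I + B = 2091 + 19 = 2110 lattice points.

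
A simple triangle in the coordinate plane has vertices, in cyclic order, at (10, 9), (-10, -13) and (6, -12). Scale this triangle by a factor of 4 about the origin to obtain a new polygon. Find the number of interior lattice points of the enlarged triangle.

By the shoelace formula, twice the signed area is |(10·(-13) − (-10)·9) + ((-10)·(-12) − 6·(-13)) + (6·9 − 10·(-12))| = 332, so the area is 166.
Summing gcd(|Δx|,|Δy|) over the edges gives the boundary count: gcd(20,22) + gcd(16,1) + gcd(4,21) = 2+1+1 = 4.
Scaling by 4 multiplies the area by 4² = 16 (so the new area is 2656) and multiplies the boundary lattice-point count by 4, giving 16.
By Pick's theorem, the interior count of the dilated polygon is 2656 − 16/2 + 1 = 2649.

2649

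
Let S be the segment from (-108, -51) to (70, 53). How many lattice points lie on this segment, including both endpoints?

3

The number of lattice points on a segment between lattice points is gcd(|Δx|,|Δy|) + 1 = gcd(178,104) + 1 = 2 + 1 = 3.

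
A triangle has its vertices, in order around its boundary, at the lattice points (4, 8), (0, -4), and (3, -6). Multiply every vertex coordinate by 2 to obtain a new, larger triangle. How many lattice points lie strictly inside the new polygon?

83

Using the shoelace formula, 2A = |[4·(-4) − 0·8] + [0·(-6) − 3·(-4)] + [3·8 − 4·(-6)]| = 44, so the area is 22.
Summing gcd(|Δx|,|Δy|) over the edges gives the boundary count: gcd(4,12) + gcd(3,2) + gcd(1,14) = 4+1+1 = 6.
Scaling by 2 multiplies the area by 2² = 4 (so the new area is 88) and multiplies the boundary lattice-point count by 2, giving 12.
By Pick's theorem, the interior count of the dilated polygon is 88 − 12/2 + 1 = 83.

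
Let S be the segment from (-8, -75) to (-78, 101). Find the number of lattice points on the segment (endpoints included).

The number of lattice points on a segment between lattice points is gcd(|Δx|,|Δy|) + 1 = gcd(70,176) + 1 = 2 + 1 = 3.

3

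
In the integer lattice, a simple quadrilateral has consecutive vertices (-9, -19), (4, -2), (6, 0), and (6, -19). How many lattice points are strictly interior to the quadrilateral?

129

The shoelace formula gives twice the area as |((-9)·(-2) − 4·(-19)) + (4·0 − 6·(-2)) + (6·(-19) − 6·0) + (6·(-19) − (-9)·(-19))| = 293, so the area is 146.5.
Summing gcd(|Δx|,|Δy|) over the edges gives the boundary count: gcd(13,17) + gcd(2,2) + gcd(0,19) + gcd(15,0) = 1+2+19+15 = 37.
Pick's theorem gives I = A − B/2 + 1 = 146.5 − 37/2 + 1 = 129.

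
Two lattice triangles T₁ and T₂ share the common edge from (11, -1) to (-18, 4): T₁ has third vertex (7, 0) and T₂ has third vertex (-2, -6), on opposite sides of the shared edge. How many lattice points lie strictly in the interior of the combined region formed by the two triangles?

108

The union is the simple quadrilateral with vertices (11, -1), (7, 0), (-18, 4), (-2, -6) in order.
The shoelace formula gives twice the area as |[11·0 − 7·(-1)] + [7·4 − (-18)·0] + [(-18)·(-6) − (-2)·4] + [(-2)·(-1) − 11·(-6)]| = 219, so the area is 219/2.
Summing gcd(|Δx|,|Δy|) over the edges gives the boundary count: gcd(4,1) + gcd(25,4) + gcd(16,10) + gcd(13,5) = 1+1+2+1 = 5.
By Pick's theorem I = A − B/2 + 1 = 219/2 − 5/2 + 1 = 108.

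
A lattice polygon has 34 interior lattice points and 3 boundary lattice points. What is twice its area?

By Pick's theorem, A = I + B/2 − 1 = 34 + 3/2 − 1 = 69/2.
Hence 2A = 69.

69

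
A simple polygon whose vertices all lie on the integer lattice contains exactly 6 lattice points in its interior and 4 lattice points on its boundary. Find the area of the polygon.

By Pick's theorem, A = I + B/2 − 1 = 6 + 4/2 − 1 = 7.

7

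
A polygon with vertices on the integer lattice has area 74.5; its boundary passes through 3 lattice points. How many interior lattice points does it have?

Pick's theorem A = I + B/2 − 1 rearranges to I = A − B/2 + 1 = 74.5 − 3/2 + 1 = 74.

74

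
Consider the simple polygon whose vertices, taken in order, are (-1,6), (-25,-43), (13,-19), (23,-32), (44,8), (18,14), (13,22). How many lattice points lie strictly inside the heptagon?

1809

Using the shoelace formula, 2A = |((-1)·(-43) − (-25)·6) + ((-25)·(-19) − 13·(-43)) + (13·(-32) − 23·(-19)) + (23·8 − 44·(-32)) + (44·14 − 18·8) + (18·22 − 13·14) + (13·6 − (-1)·22)| = 3626, so the area is 1813.
Summing gcd(|Δx|,|Δy|) over the edges gives the boundary count: gcd(24,49) + gcd(38,24) + gcd(10,13) + gcd(21,40) + gcd(26,6) + gcd(5,8) + gcd(14,16) = 1+2+1+1+2+1+2 = 10.
Pick's theorem gives I = A − B/2 + 1 = 1813 − 10/2 + 1 = 1809.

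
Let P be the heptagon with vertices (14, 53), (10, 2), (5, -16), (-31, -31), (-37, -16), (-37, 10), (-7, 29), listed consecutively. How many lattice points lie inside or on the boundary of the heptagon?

2378

By the shoelace formula, twice the signed area is |[14·2 − 10·53] + [10·(-16) − 5·2] + [5·(-31) − (-31)·(-16)] + [(-31)·(-16) − (-37)·(-31)] + [(-37)·10 − (-37)·(-16)] + [(-37)·29 − (-7)·10] + [(-7)·53 − 14·29]| = 4716, so the area is 2358.
Summing gcd(|Δx|,|Δy|) over the edges gives the boundary count: gcd(4,51) + gcd(5,18) + gcd(36,15) + gcd(6,15) + gcd(0,26) + gcd(30,19) + gcd(21,24) = 1+1+3+3+26+1+3 = 38.
Pick's theorem gives I = A − B/2 + 1 = 2358 − 38/2 + 1 = 2340, so the closed region contains I + B = 2340 + 38 = 2378 lattice points.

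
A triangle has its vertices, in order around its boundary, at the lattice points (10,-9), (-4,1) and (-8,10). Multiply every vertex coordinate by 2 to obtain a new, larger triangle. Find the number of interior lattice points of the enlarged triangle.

By the shoelace formula, twice the signed area is |[10·1 − (-4)·(-9)] + [(-4)·10 − (-8)·1] + [(-8)·(-9) − 10·10]| = 86, so the area is 43.
Along each edge there are gcd(|Δx|,|Δy|)+1 lattice points, so counting each shared vertex once the boundary has gcd(14,10) + gcd(4,9) + gcd(18,19) = 2+1+1 = 4.
Scaling by 2 multiplies the area by 2² = 4 (so the new area is 172) and multiplies the boundary lattice-point count by 2, giving 8.
By Pick's theorem, the interior count of the dilated polygon is 172 − 8/2 + 1 = 169.

169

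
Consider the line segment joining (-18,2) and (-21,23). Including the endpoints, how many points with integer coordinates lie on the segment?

4

The number of lattice points on a segment between lattice points is gcd(|Δx|,|Δy|) + 1 = gcd(3,21) + 1 = 3 + 1 = 4.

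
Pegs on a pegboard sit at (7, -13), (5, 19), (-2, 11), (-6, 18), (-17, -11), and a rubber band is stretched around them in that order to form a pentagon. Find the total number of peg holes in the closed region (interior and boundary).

The shoelace formula gives twice the area as |[7·19 − 5·(-13)] + [5·11 − (-2)·19] + [(-2)·18 − (-6)·11] + [(-6)·(-11) − (-17)·18] + [(-17)·(-13) − 7·(-11)]| = 991, so the area is 991/2.
Summing gcd(|Δx|,|Δy|) over the edges gives the boundary count: gcd(2,32) + gcd(7,8) + gcd(4,7) + gcd(11,29) + gcd(24,2) = 2+1+1+1+2 = 7.
Pick's theorem gives I = A − B/2 + 1 = 991/2 − 7/2 + 1 = 493, so the closed region contains I + B = 493 + 7 = 500 lattice points.

500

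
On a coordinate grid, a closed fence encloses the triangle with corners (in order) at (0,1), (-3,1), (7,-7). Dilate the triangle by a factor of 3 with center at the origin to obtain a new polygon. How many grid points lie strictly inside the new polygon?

By the shoelace formula, twice the signed area is |(0·1 − (-3)·1) + ((-3)·(-7) − 7·1) + (7·1 − 0·(-7))| = 24, so the area is 12.
The number of boundary lattice points is Σ gcd(|Δx|,|Δy|) = gcd(3,0) + gcd(10,8) + gcd(7,8) = 3+2+1 = 6.
Scaling by 3 multiplies the area by 3² = 9 (so the new area is 108) and multiplies the boundary lattice-point count by 3, giving 18.
By Pick's theorem, the interior count of the dilated polygon is 108 − 18/2 + 1 = 100.

100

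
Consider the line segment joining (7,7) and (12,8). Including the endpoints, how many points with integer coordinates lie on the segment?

2

The number of lattice points on a segment between lattice points is gcd(|Δx|,|Δy|) + 1 = gcd(5,1) + 1 = 1 + 1 = 2.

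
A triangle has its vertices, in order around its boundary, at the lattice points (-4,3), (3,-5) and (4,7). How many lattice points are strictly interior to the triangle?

44

The shoelace formula gives twice the area as |((-4)·(-5) − 3·3) + (3·7 − 4·(-5)) + (4·3 − (-4)·7)| = 92, so the area is 46.
Along each edge there are gcd(|Δx|,|Δy|)+1 lattice points, so counting each shared vertex once the boundary has gcd(7,8) + gcd(1,12) + gcd(8,4) = 1+1+4 = 6.
By Pick's theorem A = I + B/2 − 1, so I = 46 − 6/2 + 1 = 44.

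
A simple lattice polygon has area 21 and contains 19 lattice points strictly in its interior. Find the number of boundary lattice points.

Pick's theorem gives A = I + B/2 − 1, so B = 2(A − I + 1) = 2(21 − 19 + 1) = 6.

6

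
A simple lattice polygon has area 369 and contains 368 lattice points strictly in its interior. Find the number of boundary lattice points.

4

Pick's theorem gives A = I + B/2 − 1, so B = 2(A − I + 1) = 2(369 − 368 + 1) = 4.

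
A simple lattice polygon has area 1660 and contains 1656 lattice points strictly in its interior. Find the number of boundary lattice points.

10

Pick's theorem gives A = I + B/2 − 1, so B = 2(A − I + 1) = 2(1660 − 1656 + 1) = 10.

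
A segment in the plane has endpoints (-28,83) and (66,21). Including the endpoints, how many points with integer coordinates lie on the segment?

The number of lattice points on a segment between lattice points is gcd(|Δx|,|Δy|) + 1 = gcd(94,62) + 1 = 2 + 1 = 3.

3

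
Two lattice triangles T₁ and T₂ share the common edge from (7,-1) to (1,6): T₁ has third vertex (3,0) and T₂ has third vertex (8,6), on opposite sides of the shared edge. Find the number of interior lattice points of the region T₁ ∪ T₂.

31

The union is the simple quadrilateral with vertices (7,-1), (3,0), (1,6), (8,6) in order.
Using the shoelace formula, 2A = |[7·0 − 3·(-1)] + [3·6 − 1·0] + [1·6 − 8·6] + [8·(-1) − 7·6]| = 71, so the area is 71/2.
The number of boundary lattice points is Σ gcd(|Δx|,|Δy|) = gcd(4,1) + gcd(2,6) + gcd(7,0) + gcd(1,7) = 1+2+7+1 = 11.
By Pick's theorem I = A − B/2 + 1 = 71/2 − 11/2 + 1 = 31.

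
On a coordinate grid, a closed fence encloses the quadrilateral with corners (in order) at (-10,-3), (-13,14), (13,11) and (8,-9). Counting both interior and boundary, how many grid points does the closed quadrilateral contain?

Using the shoelace formula, 2A = |[(-10)·14 − (-13)·(-3)] + [(-13)·11 − 13·14] + [13·(-9) − 8·11] + [8·(-3) − (-10)·(-9)]| = 823, so the area is 411.5.
Along each edge there are gcd(|Δx|,|Δy|)+1 lattice points, so counting each shared vertex once the boundary has gcd(3,17) + gcd(26,3) + gcd(5,20) + gcd(18,6) = 1+1+5+6 = 13.
Pick's theorem gives I = A − B/2 + 1 = 411.5 − 13/2 + 1 = 406, so the closed region contains I + B = 406 + 13 = 419 lattice points.

419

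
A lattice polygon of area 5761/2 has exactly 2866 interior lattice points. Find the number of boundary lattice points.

Pick's theorem gives A = I + B/2 − 1, so B = 2(A − I + 1) = 2(5761/2 − 2866 + 1) = 31.

31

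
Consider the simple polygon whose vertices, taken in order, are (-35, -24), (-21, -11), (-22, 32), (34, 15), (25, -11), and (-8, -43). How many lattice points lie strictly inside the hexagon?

The shoelace formula gives twice the area as |((-35)·(-11) − (-21)·(-24)) + ((-21)·32 − (-22)·(-11)) + ((-22)·15 − 34·32) + (34·(-11) − 25·15) + (25·(-43) − (-8)·(-11)) + ((-8)·(-24) − (-35)·(-43))| = 5676, so the area is 2838.
The number of boundary lattice points is Σ gcd(|Δx|,|Δy|) = gcd(14,13) + gcd(1,43) + gcd(56,17) + gcd(9,26) + gcd(33,32) + gcd(27,19) = 1+1+1+1+1+1 = 6.
Pick's theorem gives I = A − B/2 + 1 = 2838 − 6/2 + 1 = 2836.

2836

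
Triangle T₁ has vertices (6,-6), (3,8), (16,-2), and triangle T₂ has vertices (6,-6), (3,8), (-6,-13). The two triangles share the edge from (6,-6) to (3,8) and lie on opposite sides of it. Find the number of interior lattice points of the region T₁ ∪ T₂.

The union is the simple quadrilateral with vertices (6,-6), (16,-2), (3,8), (-6,-13) in order.
By the shoelace formula, twice the signed area is |[6·(-2) − 16·(-6)] + [16·8 − 3·(-2)] + [3·(-13) − (-6)·8] + [(-6)·(-6) − 6·(-13)]| = 341, so the area is 341/2.
Summing gcd(|Δx|,|Δy|) over the edges gives the boundary count: gcd(10,4) + gcd(13,10) + gcd(9,21) + gcd(12,7) = 2+1+3+1 = 7.
By Pick's theorem I = A − B/2 + 1 = 341/2 − 7/2 + 1 = 168.

168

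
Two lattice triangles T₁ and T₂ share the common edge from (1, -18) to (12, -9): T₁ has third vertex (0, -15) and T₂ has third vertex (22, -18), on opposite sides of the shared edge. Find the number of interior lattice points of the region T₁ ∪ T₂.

102

The union is the simple quadrilateral with vertices (1, -18), (0, -15), (12, -9), (22, -18) in order.
By the shoelace formula, twice the signed area is |[1·(-15) − 0·(-18)] + [0·(-9) − 12·(-15)] + [12·(-18) − 22·(-9)] + [22·(-18) − 1·(-18)]| = 231, so the area is 115.5.
Along each edge there are gcd(|Δx|,|Δy|)+1 lattice points, so counting each shared vertex once the boundary has gcd(1,3) + gcd(12,6) + gcd(10,9) + gcd(21,0) = 1+6+1+21 = 29.
By Pick's theorem I = A − B/2 + 1 = 115.5 − 29/2 + 1 = 102.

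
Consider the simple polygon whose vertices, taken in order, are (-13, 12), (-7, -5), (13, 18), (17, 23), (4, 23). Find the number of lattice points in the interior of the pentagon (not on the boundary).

By the shoelace formula, twice the signed area is |[(-13)·(-5) − (-7)·12] + [(-7)·18 − 13·(-5)] + [13·23 − 17·18] + [17·23 − 4·23] + [4·12 − (-13)·23]| = 727, so the area is 363.5.
Along each edge there are gcd(|Δx|,|Δy|)+1 lattice points, so counting each shared vertex once the boundary has gcd(6,17) + gcd(20,23) + gcd(4,5) + gcd(13,0) + gcd(17,11) = 1+1+1+13+1 = 17.
By Pick's theorem A = I + B/2 − 1, so I = 363.5 − 17/2 + 1 = 356.

356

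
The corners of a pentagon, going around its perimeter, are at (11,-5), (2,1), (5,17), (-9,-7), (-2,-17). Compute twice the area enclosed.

504

By the shoelace formula, twice the signed area is |(11·1 − 2·(-5)) + (2·17 − 5·1) + (5·(-7) − (-9)·17) + ((-9)·(-17) − (-2)·(-7)) + ((-2)·(-5) − 11·(-17))| = 504, so the area is 252.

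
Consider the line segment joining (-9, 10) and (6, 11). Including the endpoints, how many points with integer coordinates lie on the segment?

The number of lattice points on a segment between lattice points is gcd(|Δx|,|Δy|) + 1 = gcd(15,1) + 1 = 1 + 1 = 2.

2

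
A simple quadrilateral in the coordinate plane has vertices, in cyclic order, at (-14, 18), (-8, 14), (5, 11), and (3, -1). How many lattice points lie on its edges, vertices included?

6

The number of boundary lattice points is Σ gcd(|Δx|,|Δy|) = gcd(6,4) + gcd(13,3) + gcd(2,12) + gcd(17,19) = 2+1+2+1 = 6.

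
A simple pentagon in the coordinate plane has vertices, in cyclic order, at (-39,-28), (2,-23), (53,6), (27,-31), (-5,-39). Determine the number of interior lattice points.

1100

Using the shoelace formula, 2A = |[(-39)·(-23) − 2·(-28)] + [2·6 − 53·(-23)] + [53·(-31) − 27·6] + [27·(-39) − (-5)·(-31)] + [(-5)·(-28) − (-39)·(-39)]| = 2210, so the area is 1105.
The number of boundary lattice points is Σ gcd(|Δx|,|Δy|) = gcd(41,5) + gcd(51,29) + gcd(26,37) + gcd(32,8) + gcd(34,11) = 1+1+1+8+1 = 12.
Pick's theorem gives I = A − B/2 + 1 = 1105 − 12/2 + 1 = 1100.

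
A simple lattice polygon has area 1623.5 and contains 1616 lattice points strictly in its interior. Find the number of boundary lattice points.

17

Pick's theorem gives A = I + B/2 − 1, so B = 2(A − I + 1) = 2(1623.5 − 1616 + 1) = 17.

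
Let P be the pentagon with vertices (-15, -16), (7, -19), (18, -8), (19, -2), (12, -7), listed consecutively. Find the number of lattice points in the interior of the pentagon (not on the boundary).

By the shoelace formula, twice the signed area is |[(-15)·(-19) − 7·(-16)] + [7·(-8) − 18·(-19)] + [18·(-2) − 19·(-8)] + [19·(-7) − 12·(-2)] + [12·(-16) − (-15)·(-7)]| = 393, so the area is 196.5.
Summing gcd(|Δx|,|Δy|) over the edges gives the boundary count: gcd(22,3) + gcd(11,11) + gcd(1,6) + gcd(7,5) + gcd(27,9) = 1+11+1+1+9 = 23.
By Pick's theorem A = I + B/2 − 1, so I = 196.5 − 23/2 + 1 = 186.

186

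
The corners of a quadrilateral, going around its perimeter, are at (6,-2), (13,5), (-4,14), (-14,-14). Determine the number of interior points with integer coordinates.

Using the shoelace formula, 2A = |(6·5 − 13·(-2)) + (13·14 − (-4)·5) + ((-4)·(-14) − (-14)·14) + ((-14)·(-2) − 6·(-14))| = 622, so the area is 311.
The number of boundary lattice points is Σ gcd(|Δx|,|Δy|) = gcd(7,7) + gcd(17,9) + gcd(10,28) + gcd(20,12) = 7+1+2+4 = 14.
Pick's theorem gives I = A − B/2 + 1 = 311 − 14/2 + 1 = 305.

305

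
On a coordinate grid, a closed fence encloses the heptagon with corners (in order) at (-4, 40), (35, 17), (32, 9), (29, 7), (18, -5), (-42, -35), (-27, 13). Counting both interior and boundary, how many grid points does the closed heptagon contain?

2702

The shoelace formula gives twice the area as |[(-4)·17 − 35·40] + [35·9 − 32·17] + [32·7 − 29·9] + [29·(-5) − 18·7] + [18·(-35) − (-42)·(-5)] + [(-42)·13 − (-27)·(-35)] + [(-27)·40 − (-4)·13]| = 5364, so the area is 2682.
The number of boundary lattice points is Σ gcd(|Δx|,|Δy|) = gcd(39,23) + gcd(3,8) + gcd(3,2) + gcd(11,12) + gcd(60,30) + gcd(15,48) + gcd(23,27) = 1+1+1+1+30+3+1 = 38.
Pick's theorem gives I = A − B/2 + 1 = 2682 − 38/2 + 1 = 2664, so the closed region contains I + B = 2664 + 38 = 2702 lattice points.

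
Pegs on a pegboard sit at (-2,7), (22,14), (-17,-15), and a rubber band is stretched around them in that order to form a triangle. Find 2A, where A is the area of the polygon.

The shoelace formula gives twice the area as |((-2)·14 − 22·7) + (22·(-15) − (-17)·14) + ((-17)·7 − (-2)·(-15))| = 423, so the area is 211.5.

423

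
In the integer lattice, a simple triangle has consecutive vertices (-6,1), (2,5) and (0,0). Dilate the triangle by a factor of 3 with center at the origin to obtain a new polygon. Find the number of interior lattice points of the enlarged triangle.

Using the shoelace formula, 2A = |((-6)·5 − 2·1) + (2·0 − 0·5) + (0·1 − (-6)·0)| = 32, so the area is 16.
The number of boundary lattice points is Σ gcd(|Δx|,|Δy|) = gcd(8,4) + gcd(2,5) + gcd(6,1) = 4+1+1 = 6.
Scaling by 3 multiplies the area by 3² = 9 (so the new area is 144) and multiplies the boundary lattice-point count by 3, giving 18.
By Pick's theorem, the interior count of the dilated polygon is 144 − 18/2 + 1 = 136.

136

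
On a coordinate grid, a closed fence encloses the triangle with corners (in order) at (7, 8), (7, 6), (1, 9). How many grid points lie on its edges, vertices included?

6

Summing gcd(|Δx|,|Δy|) over the edges gives the boundary count: gcd(0,2) + gcd(6,3) + gcd(6,1) = 2+3+1 = 6.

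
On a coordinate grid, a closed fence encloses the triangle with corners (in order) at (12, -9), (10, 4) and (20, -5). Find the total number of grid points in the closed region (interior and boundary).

60

Using the shoelace formula, 2A = |[12·4 − 10·(-9)] + [10·(-5) − 20·4] + [20·(-9) − 12·(-5)]| = 112, so the area is 56.
The number of boundary lattice points is Σ gcd(|Δx|,|Δy|) = gcd(2,13) + gcd(10,9) + gcd(8,4) = 1+1+4 = 6.
Pick's theorem gives I = A − B/2 + 1 = 56 − 6/2 + 1 = 54, so the closed region contains I + B = 54 + 6 = 60 lattice points.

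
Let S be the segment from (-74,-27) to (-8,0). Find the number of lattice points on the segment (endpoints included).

The number of lattice points on a segment between lattice points is gcd(|Δx|,|Δy|) + 1 = gcd(66,27) + 1 = 3 + 1 = 4.

4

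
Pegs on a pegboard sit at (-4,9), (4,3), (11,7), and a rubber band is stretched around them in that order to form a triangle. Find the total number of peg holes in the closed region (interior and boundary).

The shoelace formula gives twice the area as |((-4)·3 − 4·9) + (4·7 − 11·3) + (11·9 − (-4)·7)| = 74, so the area is 37.
The number of boundary lattice points is Σ gcd(|Δx|,|Δy|) = gcd(8,6) + gcd(7,4) + gcd(15,2) = 2+1+1 = 4.
Pick's theorem gives I = A − B/2 + 1 = 37 − 4/2 + 1 = 36, so the closed region contains I + B = 36 + 4 = 40 lattice points.

40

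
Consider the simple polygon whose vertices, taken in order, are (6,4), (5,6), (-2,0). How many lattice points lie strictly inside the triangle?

Using the shoelace formula, 2A = |(6·6 − 5·4) + (5·0 − (-2)·6) + ((-2)·4 − 6·0)| = 20, so the area is 10.
The number of boundary lattice points is Σ gcd(|Δx|,|Δy|) = gcd(1,2) + gcd(7,6) + gcd(8,4) = 1+1+4 = 6.
Pick's theorem gives I = A − B/2 + 1 = 10 − 6/2 + 1 = 8.

8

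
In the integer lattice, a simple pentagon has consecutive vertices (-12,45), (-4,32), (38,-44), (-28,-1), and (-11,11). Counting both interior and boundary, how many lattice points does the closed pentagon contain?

1602

By the shoelace formula, twice the signed area is |[(-12)·32 − (-4)·45] + [(-4)·(-44) − 38·32] + [38·(-1) − (-28)·(-44)] + [(-28)·11 − (-11)·(-1)] + [(-11)·45 − (-12)·11]| = 3196, so the area is 1598.
Summing gcd(|Δx|,|Δy|) over the edges gives the boundary count: gcd(8,13) + gcd(42,76) + gcd(66,43) + gcd(17,12) + gcd(1,34) = 1+2+1+1+1 = 6.
Pick's theorem gives I = A − B/2 + 1 = 1598 − 6/2 + 1 = 1596, so the closed region contains I + B = 1596 + 6 = 1602 lattice points.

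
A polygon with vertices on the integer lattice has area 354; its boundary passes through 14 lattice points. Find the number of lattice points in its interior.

Pick's theorem A = I + B/2 − 1 rearranges to I = A − B/2 + 1 = 354 − 14/2 + 1 = 348.

348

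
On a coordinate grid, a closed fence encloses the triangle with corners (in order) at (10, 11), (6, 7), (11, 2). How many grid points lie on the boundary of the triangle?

10

Along each edge there are gcd(|Δx|,|Δy|)+1 lattice points, so counting each shared vertex once the boundary has gcd(4,4) + gcd(5,5) + gcd(1,9) = 4+5+1 = 10.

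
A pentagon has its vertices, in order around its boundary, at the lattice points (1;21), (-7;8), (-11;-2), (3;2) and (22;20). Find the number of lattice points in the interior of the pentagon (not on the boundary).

347

By the shoelace formula, twice the signed area is |[1·8 − (-7)·21] + [(-7)·(-2) − (-11)·8] + [(-11)·2 − 3·(-2)] + [3·20 − 22·2] + [22·21 − 1·20]| = 699, so the area is 349.5.
The number of boundary lattice points is Σ gcd(|Δx|,|Δy|) = gcd(8,13) + gcd(4,10) + gcd(14,4) + gcd(19,18) + gcd(21,1) = 1+2+2+1+1 = 7.
Pick's theorem gives I = A − B/2 + 1 = 349.5 − 7/2 + 1 = 347.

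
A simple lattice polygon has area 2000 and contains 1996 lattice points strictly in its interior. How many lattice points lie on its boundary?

Pick's theorem gives A = I + B/2 − 1, so B = 2(A − I + 1) = 2(2000 − 1996 + 1) = 10.

10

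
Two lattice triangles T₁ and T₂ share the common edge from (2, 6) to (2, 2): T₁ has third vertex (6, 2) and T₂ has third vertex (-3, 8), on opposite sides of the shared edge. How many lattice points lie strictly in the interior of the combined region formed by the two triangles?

14

The union is the simple quadrilateral with vertices (2, 6), (6, 2), (2, 2), (-3, 8) in order.
By the shoelace formula, twice the signed area is |(2·2 − 6·6) + (6·2 − 2·2) + (2·8 − (-3)·2) + ((-3)·6 − 2·8)| = 36, so the area is 18.
The number of boundary lattice points is Σ gcd(|Δx|,|Δy|) = gcd(4,4) + gcd(4,0) + gcd(5,6) + gcd(5,2) = 4+4+1+1 = 10.
By Pick's theorem I = A − B/2 + 1 = 18 − 10/2 + 1 = 14.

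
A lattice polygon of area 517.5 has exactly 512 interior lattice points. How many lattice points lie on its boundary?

Pick's theorem gives A = I + B/2 − 1, so B = 2(A − I + 1) = 2(517.5 − 512 + 1) = 13.

13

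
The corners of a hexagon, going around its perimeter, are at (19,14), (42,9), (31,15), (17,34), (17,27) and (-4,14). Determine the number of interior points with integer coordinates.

303

By the shoelace formula, twice the signed area is |[19·9 − 42·14] + [42·15 − 31·9] + [31·34 − 17·15] + [17·27 − 17·34] + [17·14 − (-4)·27] + [(-4)·14 − 19·14]| = 638, so the area is 319.
Summing gcd(|Δx|,|Δy|) over the edges gives the boundary count: gcd(23,5) + gcd(11,6) + gcd(14,19) + gcd(0,7) + gcd(21,13) + gcd(23,0) = 1+1+1+7+1+23 = 34.
Pick's theorem gives I = A − B/2 + 1 = 319 − 34/2 + 1 = 303.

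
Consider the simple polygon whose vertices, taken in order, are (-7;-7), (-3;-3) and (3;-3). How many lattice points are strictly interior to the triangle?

The shoelace formula gives twice the area as |((-7)·(-3) − (-3)·(-7)) + ((-3)·(-3) − 3·(-3)) + (3·(-7) − (-7)·(-3))| = 24, so the area is 12.
The number of boundary lattice points is Σ gcd(|Δx|,|Δy|) = gcd(4,4) + gcd(6,0) + gcd(10,4) = 4+6+2 = 12.
Pick's theorem gives I = A − B/2 + 1 = 12 − 12/2 + 1 = 7.

7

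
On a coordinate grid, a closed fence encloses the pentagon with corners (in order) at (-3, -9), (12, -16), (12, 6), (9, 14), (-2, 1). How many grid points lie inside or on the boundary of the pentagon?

310

By the shoelace formula, twice the signed area is |((-3)·(-16) − 12·(-9)) + (12·6 − 12·(-16)) + (12·14 − 9·6) + (9·1 − (-2)·14) + ((-2)·(-9) − (-3)·1)| = 592, so the area is 296.
Along each edge there are gcd(|Δx|,|Δy|)+1 lattice points, so counting each shared vertex once the boundary has gcd(15,7) + gcd(0,22) + gcd(3,8) + gcd(11,13) + gcd(1,10) = 1+22+1+1+1 = 26.
Pick's theorem gives I = A − B/2 + 1 = 296 − 26/2 + 1 = 284, so the closed region contains I + B = 284 + 26 = 310 lattice points.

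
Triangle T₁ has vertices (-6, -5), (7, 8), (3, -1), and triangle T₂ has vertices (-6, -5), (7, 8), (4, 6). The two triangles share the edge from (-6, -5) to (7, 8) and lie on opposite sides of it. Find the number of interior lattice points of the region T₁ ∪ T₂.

The union is the simple quadrilateral with vertices (-6, -5), (3, -1), (7, 8), (4, 6) in order.
The shoelace formula gives twice the area as |[(-6)·(-1) − 3·(-5)] + [3·8 − 7·(-1)] + [7·6 − 4·8] + [4·(-5) − (-6)·6]| = 78, so the area is 39.
Along each edge there are gcd(|Δx|,|Δy|)+1 lattice points, so counting each shared vertex once the boundary has gcd(9,4) + gcd(4,9) + gcd(3,2) + gcd(10,11) = 1+1+1+1 = 4.
By Pick's theorem I = A − B/2 + 1 = 39 − 4/2 + 1 = 38.

38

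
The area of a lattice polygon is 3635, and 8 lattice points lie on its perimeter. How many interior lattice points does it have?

From Pick's theorem, I = A − B/2 + 1 = 3635 − 8/2 + 1 = 3632.

3632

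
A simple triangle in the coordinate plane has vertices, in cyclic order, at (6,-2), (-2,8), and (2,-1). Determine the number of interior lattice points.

Using the shoelace formula, 2A = |(6·8 − (-2)·(-2)) + ((-2)·(-1) − 2·8) + (2·(-2) − 6·(-1))| = 32, so the area is 16.
Along each edge there are gcd(|Δx|,|Δy|)+1 lattice points, so counting each shared vertex once the boundary has gcd(8,10) + gcd(4,9) + gcd(4,1) = 2+1+1 = 4.
Pick's theorem gives I = A − B/2 + 1 = 16 − 4/2 + 1 = 15.

15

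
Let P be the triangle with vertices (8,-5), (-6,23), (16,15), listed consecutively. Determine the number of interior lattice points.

243

Using the shoelace formula, 2A = |(8·23 − (-6)·(-5)) + ((-6)·15 − 16·23) + (16·(-5) − 8·15)| = 504, so the area is 252.
Along each edge there are gcd(|Δx|,|Δy|)+1 lattice points, so counting each shared vertex once the boundary has gcd(14,28) + gcd(22,8) + gcd(8,20) = 14+2+4 = 20.
By Pick's theorem A = I + B/2 − 1, so I = 252 − 20/2 + 1 = 243.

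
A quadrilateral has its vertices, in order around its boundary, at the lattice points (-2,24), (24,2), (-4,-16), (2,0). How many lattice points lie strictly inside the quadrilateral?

434

By the shoelace formula, twice the signed area is |[(-2)·2 − 24·24] + [24·(-16) − (-4)·2] + [(-4)·0 − 2·(-16)] + [2·24 − (-2)·0]| = 876, so the area is 438.
Summing gcd(|Δx|,|Δy|) over the edges gives the boundary count: gcd(26,22) + gcd(28,18) + gcd(6,16) + gcd(4,24) = 2+2+2+4 = 10.
By Pick's theorem A = I + B/2 − 1, so I = 438 − 10/2 + 1 = 434.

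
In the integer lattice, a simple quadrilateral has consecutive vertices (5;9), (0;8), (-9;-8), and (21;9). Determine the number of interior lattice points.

163

By the shoelace formula, twice the signed area is |(5·8 − 0·9) + (0·(-8) − (-9)·8) + ((-9)·9 − 21·(-8)) + (21·9 − 5·9)| = 343, so the area is 343/2.
Summing gcd(|Δx|,|Δy|) over the edges gives the boundary count: gcd(5,1) + gcd(9,16) + gcd(30,17) + gcd(16,0) = 1+1+1+16 = 19.
Pick's theorem gives I = A − B/2 + 1 = 343/2 − 19/2 + 1 = 163.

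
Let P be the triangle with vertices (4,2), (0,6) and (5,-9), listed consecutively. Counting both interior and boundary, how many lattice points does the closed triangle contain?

26

By the shoelace formula, twice the signed area is |[4·6 − 0·2] + [0·(-9) − 5·6] + [5·2 − 4·(-9)]| = 40, so the area is 20.
Along each edge there are gcd(|Δx|,|Δy|)+1 lattice points, so counting each shared vertex once the boundary has gcd(4,4) + gcd(5,15) + gcd(1,11) = 4+5+1 = 10.
Pick's theorem gives I = A − B/2 + 1 = 20 − 10/2 + 1 = 16, so the closed region contains I + B = 16 + 10 = 26 lattice points.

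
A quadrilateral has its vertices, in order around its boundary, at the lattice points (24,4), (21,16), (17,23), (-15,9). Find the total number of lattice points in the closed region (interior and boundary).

By the shoelace formula, twice the signed area is |[24·16 − 21·4] + [21·23 − 17·16] + [17·9 − (-15)·23] + [(-15)·4 − 24·9]| = 733, so the area is 733/2.
Along each edge there are gcd(|Δx|,|Δy|)+1 lattice points, so counting each shared vertex once the boundary has gcd(3,12) + gcd(4,7) + gcd(32,14) + gcd(39,5) = 3+1+2+1 = 7.
Pick's theorem gives I = A − B/2 + 1 = 733/2 − 7/2 + 1 = 364, so the closed region contains I + B = 364 + 7 = 371 lattice points.

371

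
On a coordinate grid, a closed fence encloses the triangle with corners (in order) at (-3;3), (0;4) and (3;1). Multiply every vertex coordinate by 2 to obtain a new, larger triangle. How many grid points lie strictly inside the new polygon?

By the shoelace formula, twice the signed area is |((-3)·4 − 0·3) + (0·1 − 3·4) + (3·3 − (-3)·1)| = 12, so the area is 6.
The number of boundary lattice points is Σ gcd(|Δx|,|Δy|) = gcd(3,1) + gcd(3,3) + gcd(6,2) = 1+3+2 = 6.
Scaling by 2 multiplies the area by 2² = 4 (so the new area is 24) and multiplies the boundary lattice-point count by 2, giving 12.
By Pick's theorem, the interior count of the dilated polygon is 24 − 12/2 + 1 = 19.

19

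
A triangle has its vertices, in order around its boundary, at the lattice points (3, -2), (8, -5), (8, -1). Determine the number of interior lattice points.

By the shoelace formula, twice the signed area is |(3·(-5) − 8·(-2)) + (8·(-1) − 8·(-5)) + (8·(-2) − 3·(-1))| = 20, so the area is 10.
Summing gcd(|Δx|,|Δy|) over the edges gives the boundary count: gcd(5,3) + gcd(0,4) + gcd(5,1) = 1+4+1 = 6.
By Pick's theorem A = I + B/2 − 1, so I = 10 − 6/2 + 1 = 8.

8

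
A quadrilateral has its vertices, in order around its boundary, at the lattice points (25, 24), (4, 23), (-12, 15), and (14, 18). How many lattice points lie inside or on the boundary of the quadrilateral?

By the shoelace formula, twice the signed area is |(25·23 − 4·24) + (4·15 − (-12)·23) + ((-12)·18 − 14·15) + (14·24 − 25·18)| = 275, so the area is 275/2.
Summing gcd(|Δx|,|Δy|) over the edges gives the boundary count: gcd(21,1) + gcd(16,8) + gcd(26,3) + gcd(11,6) = 1+8+1+1 = 11.
Pick's theorem gives I = A − B/2 + 1 = 275/2 − 11/2 + 1 = 133, so the closed region contains I + B = 133 + 11 = 144 lattice points.

144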